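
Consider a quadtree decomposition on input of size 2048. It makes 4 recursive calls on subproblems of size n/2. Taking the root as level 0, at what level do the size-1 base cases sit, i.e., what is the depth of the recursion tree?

For divide and conquer with division factor 2:

Problem sizes at each level:
Level 0: 2048
Level 1: 1024
Level 2: 512
Level 3: 256
Level 4: 128
Level 5: 64
Level 6: 32
Level 7: 16
Level 8: 8
Level 9: 4
Level 10: 2
Level 11: 1

The root is level 0 and the size-1 base case is level 11 (the tree spans levels 0 through 11, i.e. 12 levels counting the root), so the depth is the number of divisions: log_2(2048) = 11

The recursion tree depth is log_2(2048) = 11. At each level, the problem size is divided by 2, so it takes 11 divisions to reduce to a base case of size 1. The algorithm makes 4 recursive calls at each level.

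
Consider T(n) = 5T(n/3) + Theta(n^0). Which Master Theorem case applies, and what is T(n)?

Master Theorem for T(n) = 5T(n/3) + O(n^0):

a = 5, b = 3, c = 0
log_b(a) = log_3(5) = 1.4650

Case 1: c = 0 < log_3(5) = 1.4650
T(n) = O(n^(log_3 5))

For T(n) = 5T(n/3) + O(n^0): log_3(5) = 1.4650. This is Case 1 of the Master Theorem (c < log_b(a), work dominated by leaves), giving O(n^(log_3 5)).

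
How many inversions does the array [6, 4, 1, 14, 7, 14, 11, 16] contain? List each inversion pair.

Finding inversions in [6, 4, 1, 14, 7, 14, 11, 16]:

(0, 1): arr[0]=6 > arr[1]=4
(0, 2): arr[0]=6 > arr[2]=1
(1, 2): arr[1]=4 > arr[2]=1
(3, 4): arr[3]=14 > arr[4]=7
(3, 6): arr[3]=14 > arr[6]=11
(5, 6): arr[5]=14 > arr[6]=11

Total inversions: 6

The array has 6 inversion(s): (0,1), (0,2), (1,2), (3,4), (3,6), (5,6). Each pair (i,j) satisfies i < j and arr[i] > arr[j].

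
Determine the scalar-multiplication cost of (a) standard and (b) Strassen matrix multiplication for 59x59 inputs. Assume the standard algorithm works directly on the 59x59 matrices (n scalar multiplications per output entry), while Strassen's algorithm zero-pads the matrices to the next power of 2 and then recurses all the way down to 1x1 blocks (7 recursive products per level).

Matrix multiplication for 59x59 matrices:

Strassen's algorithm requires power-of-2 dimensions. Pad 59x59 to 64x64 (next power of 2).

Standard algorithm: 59^3 = 205379 multiplications
Strassen's algorithm: 7^(log2(64)) = 7^6 = 117649 multiplications
Savings: 205379 - 117649 = 87730 multiplications

Standard: 205379 multiplications (59^3). Strassen: 117649 multiplications (7^6, after padding to 64x64). Strassen reduces 8 recursive multiplications to 7 at each level.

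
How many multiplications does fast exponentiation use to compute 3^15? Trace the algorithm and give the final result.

Computing 3^15 by squaring (build up from 3^1; each line after the first costs one multiplication):

3^1 = 3
3^2 = (3^1)^2 = 3^2 = 9
3^3 = 3 * 3^2 = 3 * 9 = 27
3^6 = (3^3)^2 = 27^2 = 729
3^7 = 3 * 3^6 = 3 * 729 = 2187
3^14 = (3^7)^2 = 2187^2 = 4782969
3^15 = 3 * 3^14 = 3 * 4782969 = 14348907

Result: 14348907
Multiplications needed: 6 (6 lines after 3^1)

3^15 = 14348907. Using exponentiation by squaring, this requires 6 multiplications. The key idea: if the exponent is even, square the half-power; if odd, multiply by the base once.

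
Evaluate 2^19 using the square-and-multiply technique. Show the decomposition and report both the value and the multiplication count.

Computing 2^19 by squaring (build up from 2^1; each line after the first costs one multiplication):

2^1 = 2
2^2 = (2^1)^2 = 2^2 = 4
2^4 = (2^2)^2 = 4^2 = 16
2^8 = (2^4)^2 = 16^2 = 256
2^9 = 2 * 2^8 = 2 * 256 = 512
2^18 = (2^9)^2 = 512^2 = 262144
2^19 = 2 * 2^18 = 2 * 262144 = 524288

Result: 524288
Multiplications needed: 6 (6 lines after 2^1)

2^19 = 524288. Using exponentiation by squaring, this requires 6 multiplications. The key idea: if the exponent is even, square the half-power; if odd, multiply by the base once.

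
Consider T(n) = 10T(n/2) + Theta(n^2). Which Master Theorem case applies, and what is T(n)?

Master Theorem for T(n) = 10T(n/2) + O(n^2):

a = 10, b = 2, c = 2
log_b(a) = log_2(10) = 3.3219

Case 1: c = 2 < log_2(10) = 3.3219
T(n) = O(n^(log_2 10))

For T(n) = 10T(n/2) + O(n^2): log_2(10) = 3.3219. This is Case 1 of the Master Theorem (c < log_b(a), work dominated by leaves), giving O(n^(log_2 10)).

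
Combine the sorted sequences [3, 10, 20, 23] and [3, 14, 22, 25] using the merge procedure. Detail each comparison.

Merging process:

Compare 3 vs 3: take 3 from left. Merged: [3]
Compare 10 vs 3: take 3 from right. Merged: [3, 3]
Compare 10 vs 14: take 10 from left. Merged: [3, 3, 10]
Compare 20 vs 14: take 14 from right. Merged: [3, 3, 10, 14]
Compare 20 vs 22: take 20 from left. Merged: [3, 3, 10, 14, 20]
Compare 23 vs 22: take 22 from right. Merged: [3, 3, 10, 14, 20, 22]
Compare 23 vs 25: take 23 from left. Merged: [3, 3, 10, 14, 20, 22, 23]
Append remaining from right: [25]. Merged: [3, 3, 10, 14, 20, 22, 23, 25]

Final merged array: [3, 3, 10, 14, 20, 22, 23, 25]
Total comparisons: 7

The merged array is [3, 3, 10, 14, 20, 22, 23, 25], requiring 7 comparisons. The merge step runs in O(n) time where n is the total number of elements.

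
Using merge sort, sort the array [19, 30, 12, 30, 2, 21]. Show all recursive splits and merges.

Merge sort trace:

Split: [19, 30, 12, 30, 2, 21] -> [19, 30, 12] and [30, 2, 21]
  Split: [19, 30, 12] -> [19] and [30, 12]
    Split: [30, 12] -> [30] and [12]
    Merge: [30] + [12] -> [12, 30]
  Merge: [19] + [12, 30] -> [12, 19, 30]
  Split: [30, 2, 21] -> [30] and [2, 21]
    Split: [2, 21] -> [2] and [21]
    Merge: [2] + [21] -> [2, 21]
  Merge: [30] + [2, 21] -> [2, 21, 30]
Merge: [12, 19, 30] + [2, 21, 30] -> [2, 12, 19, 21, 30, 30]

Final sorted array: [2, 12, 19, 21, 30, 30]

The merge sort proceeds by recursively splitting the array and merging sorted halves.
After all merges, the sorted array is [2, 12, 19, 21, 30, 30].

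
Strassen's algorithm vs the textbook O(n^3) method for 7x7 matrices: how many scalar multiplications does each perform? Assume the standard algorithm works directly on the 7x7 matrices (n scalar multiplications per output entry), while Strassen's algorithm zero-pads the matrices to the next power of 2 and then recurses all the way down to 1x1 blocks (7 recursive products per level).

Matrix multiplication for 7x7 matrices:

Strassen's algorithm requires power-of-2 dimensions. Pad 7x7 to 8x8 (next power of 2).

Standard algorithm: 7^3 = 343 multiplications
Strassen's algorithm: 7^(log2(8)) = 7^3 = 343 multiplications
Savings: 343 - 343 = 0 multiplications

Standard: 343 multiplications (7^3). Strassen: 343 multiplications (7^3, after padding to 8x8). Strassen reduces 8 recursive multiplications to 7 at each level.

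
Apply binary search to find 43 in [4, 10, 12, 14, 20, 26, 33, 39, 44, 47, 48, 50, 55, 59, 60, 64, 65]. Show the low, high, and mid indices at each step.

Binary search for 43 in [4, 10, 12, 14, 20, 26, 33, 39, 44, 47, 48, 50, 55, 59, 60, 64, 65]:

lo=0, hi=16, mid=8, arr[mid]=44 -> 44 > 43, search left half
lo=0, hi=7, mid=3, arr[mid]=14 -> 14 < 43, search right half
lo=4, hi=7, mid=5, arr[mid]=26 -> 26 < 43, search right half
lo=6, hi=7, mid=6, arr[mid]=33 -> 33 < 43, search right half
lo=7, hi=7, mid=7, arr[mid]=39 -> 39 < 43, search right half
lo=8 > hi=7, target 43 not found

Binary search determines that 43 is not in the array after 5 comparisons. The search space was exhausted without finding the target.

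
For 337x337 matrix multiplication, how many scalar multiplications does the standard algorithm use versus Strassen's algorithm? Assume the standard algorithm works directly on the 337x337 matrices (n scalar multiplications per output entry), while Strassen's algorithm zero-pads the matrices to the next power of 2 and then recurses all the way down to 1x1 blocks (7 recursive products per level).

Matrix multiplication for 337x337 matrices:

Strassen's algorithm requires power-of-2 dimensions. Pad 337x337 to 512x512 (next power of 2).

Standard algorithm: 337^3 = 38272753 multiplications
Strassen's algorithm: 7^(log2(512)) = 7^9 = 40353607 multiplications
Difference: 38272753 - 40353607 = -2080854 (Strassen uses MORE here due to padding overhead — for small or just-over-power-of-2 n, padding can outweigh the per-level savings)

Standard: 38272753 multiplications (337^3). Strassen: 40353607 multiplications (7^9, after padding to 512x512). Strassen reduces 8 recursive multiplications to 7 at each level.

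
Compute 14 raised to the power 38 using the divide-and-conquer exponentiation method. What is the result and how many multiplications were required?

Computing 14^38 by squaring (build up from 14^1; each line after the first costs one multiplication):

14^1 = 14
14^2 = (14^1)^2 = 14^2 = 196
14^4 = (14^2)^2 = 196^2 = 38416
14^8 = (14^4)^2 = 38416^2 = 1475789056
14^9 = 14 * 14^8 = 14 * 1475789056 = 20661046784
14^18 = (14^9)^2 = 20661046784^2 = 426878854210636742656
14^19 = 14 * 14^18 = 14 * 426878854210636742656 = 5976303958948914397184
14^38 = (14^19)^2 = 5976303958948914397184^2 = 35716209009748467500288285041727074107129856

Result: 35716209009748467500288285041727074107129856
Multiplications needed: 7 (7 lines after 14^1)

14^38 = 35716209009748467500288285041727074107129856. Using exponentiation by squaring, this requires 7 multiplications. The key idea: if the exponent is even, square the half-power; if odd, multiply by the base once.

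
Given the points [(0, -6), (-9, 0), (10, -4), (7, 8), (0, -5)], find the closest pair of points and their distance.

Computing all pairwise distances among 5 points:

d((0, -6), (-9, 0)) = 10.8167
d((0, -6), (10, -4)) = 10.198
d((0, -6), (7, 8)) = 15.6525
d((0, -6), (0, -5)) = 1.0 <-- minimum
d((-9, 0), (10, -4)) = 19.4165
d((-9, 0), (7, 8)) = 17.8885
d((-9, 0), (0, -5)) = 10.2956
d((10, -4), (7, 8)) = 12.3693
d((10, -4), (0, -5)) = 10.0499
d((7, 8), (0, -5)) = 14.7648

Closest pair: (0, -6) and (0, -5) with distance 1.0

The closest pair is (0, -6) and (0, -5) with Euclidean distance 1.0. For 5 points, brute-force pairwise comparison is shown above. For large n, the divide-and-conquer algorithm (sort by x, recurse on halves, check the dividing strip) achieves O(n log n).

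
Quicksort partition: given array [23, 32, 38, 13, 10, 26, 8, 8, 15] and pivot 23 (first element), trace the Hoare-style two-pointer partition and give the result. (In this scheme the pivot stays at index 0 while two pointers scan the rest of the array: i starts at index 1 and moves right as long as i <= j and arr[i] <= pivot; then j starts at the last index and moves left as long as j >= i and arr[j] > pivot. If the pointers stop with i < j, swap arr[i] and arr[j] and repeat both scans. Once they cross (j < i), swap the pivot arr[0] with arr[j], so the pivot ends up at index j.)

Hoare-style two-pointer partition with pivot = 23:

Initial array: [23, 32, 38, 13, 10, 26, 8, 8, 15]

Pointers start at i = 1, j = 8.
i stops at index 1 (arr[1]=32 > 23), j stops at index 8 (arr[8]=15 <= 23): swap arr[1] and arr[8], array becomes [23, 15, 38, 13, 10, 26, 8, 8, 32]
i stops at index 2 (arr[2]=38 > 23), j stops at index 7 (arr[7]=8 <= 23): swap arr[2] and arr[7], array becomes [23, 15, 8, 13, 10, 26, 8, 38, 32]
i stops at index 5 (arr[5]=26 > 23), j stops at index 6 (arr[6]=8 <= 23): swap arr[5] and arr[6], array becomes [23, 15, 8, 13, 10, 8, 26, 38, 32]
i ends at 6, j ends at 5: the pointers have crossed (j < i), so scanning stops.

Swap pivot arr[0] with arr[5] to place pivot at position 5: [8, 15, 8, 13, 10, 23, 26, 38, 32]
Pivot position: 5

After partitioning with pivot 23, the array becomes [8, 15, 8, 13, 10, 23, 26, 38, 32]. The pivot is placed at index 5. All elements to the left of the pivot are <= 23, and all elements to the right are > 23.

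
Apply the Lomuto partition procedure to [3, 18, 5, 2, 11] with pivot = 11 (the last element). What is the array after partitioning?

Lomuto partition with pivot = 11:

Initial array: [3, 18, 5, 2, 11]

arr[0]=3 <= 11: swap with position 0, array becomes [3, 18, 5, 2, 11]
arr[1]=18 > 11: no swap
arr[2]=5 <= 11: swap with position 1, array becomes [3, 5, 18, 2, 11]
arr[3]=2 <= 11: swap with position 2, array becomes [3, 5, 2, 18, 11]

Place pivot at position 3: [3, 5, 2, 11, 18]
Pivot position: 3

After partitioning with pivot 11, the array becomes [3, 5, 2, 11, 18]. The pivot is placed at index 3. All elements to the left of the pivot are <= 11, and all elements to the right are > 11.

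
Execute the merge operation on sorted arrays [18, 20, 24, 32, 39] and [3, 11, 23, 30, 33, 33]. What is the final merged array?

Merging process:

Compare 18 vs 3: take 3 from right. Merged: [3]
Compare 18 vs 11: take 11 from right. Merged: [3, 11]
Compare 18 vs 23: take 18 from left. Merged: [3, 11, 18]
Compare 20 vs 23: take 20 from left. Merged: [3, 11, 18, 20]
Compare 24 vs 23: take 23 from right. Merged: [3, 11, 18, 20, 23]
Compare 24 vs 30: take 24 from left. Merged: [3, 11, 18, 20, 23, 24]
Compare 32 vs 30: take 30 from right. Merged: [3, 11, 18, 20, 23, 24, 30]
Compare 32 vs 33: take 32 from left. Merged: [3, 11, 18, 20, 23, 24, 30, 32]
Compare 39 vs 33: take 33 from right. Merged: [3, 11, 18, 20, 23, 24, 30, 32, 33]
Compare 39 vs 33: take 33 from right. Merged: [3, 11, 18, 20, 23, 24, 30, 32, 33, 33]
Append remaining from left: [39]. Merged: [3, 11, 18, 20, 23, 24, 30, 32, 33, 33, 39]

Final merged array: [3, 11, 18, 20, 23, 24, 30, 32, 33, 33, 39]
Total comparisons: 10

The merged array is [3, 11, 18, 20, 23, 24, 30, 32, 33, 33, 39], requiring 10 comparisons. The merge step runs in O(n) time where n is the total number of elements.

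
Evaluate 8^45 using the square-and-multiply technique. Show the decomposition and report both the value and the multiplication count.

Computing 8^45 by squaring (build up from 8^1; each line after the first costs one multiplication):

8^1 = 8
8^2 = (8^1)^2 = 8^2 = 64
8^4 = (8^2)^2 = 64^2 = 4096
8^5 = 8 * 8^4 = 8 * 4096 = 32768
8^10 = (8^5)^2 = 32768^2 = 1073741824
8^11 = 8 * 8^10 = 8 * 1073741824 = 8589934592
8^22 = (8^11)^2 = 8589934592^2 = 73786976294838206464
8^44 = (8^22)^2 = 73786976294838206464^2 = 5444517870735015415413993718908291383296
8^45 = 8 * 8^44 = 8 * 5444517870735015415413993718908291383296 = 43556142965880123323311949751266331066368

Result: 43556142965880123323311949751266331066368
Multiplications needed: 8 (8 lines after 8^1)

8^45 = 43556142965880123323311949751266331066368. Using exponentiation by squaring, this requires 8 multiplications. The key idea: if the exponent is even, square the half-power; if odd, multiply by the base once.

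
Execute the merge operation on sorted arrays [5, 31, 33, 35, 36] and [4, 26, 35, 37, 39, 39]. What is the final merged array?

Merging process:

Compare 5 vs 4: take 4 from right. Merged: [4]
Compare 5 vs 26: take 5 from left. Merged: [4, 5]
Compare 31 vs 26: take 26 from right. Merged: [4, 5, 26]
Compare 31 vs 35: take 31 from left. Merged: [4, 5, 26, 31]
Compare 33 vs 35: take 33 from left. Merged: [4, 5, 26, 31, 33]
Compare 35 vs 35: take 35 from left. Merged: [4, 5, 26, 31, 33, 35]
Compare 36 vs 35: take 35 from right. Merged: [4, 5, 26, 31, 33, 35, 35]
Compare 36 vs 37: take 36 from left. Merged: [4, 5, 26, 31, 33, 35, 35, 36]
Append remaining from right: [37, 39, 39]. Merged: [4, 5, 26, 31, 33, 35, 35, 36, 37, 39, 39]

Final merged array: [4, 5, 26, 31, 33, 35, 35, 36, 37, 39, 39]
Total comparisons: 8

The merged array is [4, 5, 26, 31, 33, 35, 35, 36, 37, 39, 39], requiring 8 comparisons. The merge step runs in O(n) time where n is the total number of elements.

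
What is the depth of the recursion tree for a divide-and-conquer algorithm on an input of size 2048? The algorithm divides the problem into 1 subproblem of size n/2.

For divide and conquer with division factor 2:

Problem sizes at each level:
Level 0: 2048
Level 1: 1024
Level 2: 512
Level 3: 256
Level 4: 128
Level 5: 64
Level 6: 32
Level 7: 16
Level 8: 8
Level 9: 4
Level 10: 2
Level 11: 1

The root is level 0 and the size-1 base case is level 11 (the tree spans levels 0 through 11, i.e. 12 levels counting the root), so the depth is the number of divisions: log_2(2048) = 11

The recursion tree depth is log_2(2048) = 11. At each level, the problem size is divided by 2, so it takes 11 divisions to reduce to a base case of size 1. The algorithm makes 1 recursive call at each level.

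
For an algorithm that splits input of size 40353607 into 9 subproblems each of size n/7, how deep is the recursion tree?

For divide and conquer with division factor 7:

Problem sizes at each level:
Level 0: 40353607
Level 1: 5764801
Level 2: 823543
Level 3: 117649
Level 4: 16807
Level 5: 2401
Level 6: 343
Level 7: 49
Level 8: 7
Level 9: 1

The root is level 0 and the size-1 base case is level 9 (the tree spans levels 0 through 9, i.e. 10 levels counting the root), so the depth is the number of divisions: log_7(40353607) = 9

The recursion tree depth is log_7(40353607) = 9. At each level, the problem size is divided by 7, so it takes 9 divisions to reduce to a base case of size 1. The algorithm makes 9 recursive calls at each level.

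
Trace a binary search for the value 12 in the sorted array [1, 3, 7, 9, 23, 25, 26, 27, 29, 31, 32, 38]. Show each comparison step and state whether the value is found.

Binary search for 12 in [1, 3, 7, 9, 23, 25, 26, 27, 29, 31, 32, 38]:

lo=0, hi=11, mid=5, arr[mid]=25 -> 25 > 12, search left half
lo=0, hi=4, mid=2, arr[mid]=7 -> 7 < 12, search right half
lo=3, hi=4, mid=3, arr[mid]=9 -> 9 < 12, search right half
lo=4, hi=4, mid=4, arr[mid]=23 -> 23 > 12, search left half
lo=4 > hi=3, target 12 not found

Binary search determines that 12 is not in the array after 4 comparisons. The search space was exhausted without finding the target.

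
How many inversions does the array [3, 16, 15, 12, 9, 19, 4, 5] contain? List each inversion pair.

Finding inversions in [3, 16, 15, 12, 9, 19, 4, 5]:

(1, 2): arr[1]=16 > arr[2]=15
(1, 3): arr[1]=16 > arr[3]=12
(1, 4): arr[1]=16 > arr[4]=9
(1, 6): arr[1]=16 > arr[6]=4
(1, 7): arr[1]=16 > arr[7]=5
(2, 3): arr[2]=15 > arr[3]=12
(2, 4): arr[2]=15 > arr[4]=9
(2, 6): arr[2]=15 > arr[6]=4
(2, 7): arr[2]=15 > arr[7]=5
(3, 4): arr[3]=12 > arr[4]=9
(3, 6): arr[3]=12 > arr[6]=4
(3, 7): arr[3]=12 > arr[7]=5
(4, 6): arr[4]=9 > arr[6]=4
(4, 7): arr[4]=9 > arr[7]=5
(5, 6): arr[5]=19 > arr[6]=4
(5, 7): arr[5]=19 > arr[7]=5

Total inversions: 16

The array has 16 inversion(s): (1,2), (1,3), (1,4), (1,6), (1,7), (2,3), (2,4), (2,6), (2,7), (3,4), (3,6), (3,7), (4,6), (4,7), (5,6), (5,7). Each pair (i,j) satisfies i < j and arr[i] > arr[j].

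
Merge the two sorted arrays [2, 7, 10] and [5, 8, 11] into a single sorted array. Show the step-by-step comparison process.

Merging process:

Compare 2 vs 5: take 2 from left. Merged: [2]
Compare 7 vs 5: take 5 from right. Merged: [2, 5]
Compare 7 vs 8: take 7 from left. Merged: [2, 5, 7]
Compare 10 vs 8: take 8 from right. Merged: [2, 5, 7, 8]
Compare 10 vs 11: take 10 from left. Merged: [2, 5, 7, 8, 10]
Append remaining from right: [11]. Merged: [2, 5, 7, 8, 10, 11]

Final merged array: [2, 5, 7, 8, 10, 11]
Total comparisons: 5

The merged array is [2, 5, 7, 8, 10, 11], requiring 5 comparisons. The merge step runs in O(n) time where n is the total number of elements.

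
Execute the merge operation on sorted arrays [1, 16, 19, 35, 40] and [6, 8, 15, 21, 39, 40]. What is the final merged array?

Merging process:

Compare 1 vs 6: take 1 from left. Merged: [1]
Compare 16 vs 6: take 6 from right. Merged: [1, 6]
Compare 16 vs 8: take 8 from right. Merged: [1, 6, 8]
Compare 16 vs 15: take 15 from right. Merged: [1, 6, 8, 15]
Compare 16 vs 21: take 16 from left. Merged: [1, 6, 8, 15, 16]
Compare 19 vs 21: take 19 from left. Merged: [1, 6, 8, 15, 16, 19]
Compare 35 vs 21: take 21 from right. Merged: [1, 6, 8, 15, 16, 19, 21]
Compare 35 vs 39: take 35 from left. Merged: [1, 6, 8, 15, 16, 19, 21, 35]
Compare 40 vs 39: take 39 from right. Merged: [1, 6, 8, 15, 16, 19, 21, 35, 39]
Compare 40 vs 40: take 40 from left. Merged: [1, 6, 8, 15, 16, 19, 21, 35, 39, 40]
Append remaining from right: [40]. Merged: [1, 6, 8, 15, 16, 19, 21, 35, 39, 40, 40]

Final merged array: [1, 6, 8, 15, 16, 19, 21, 35, 39, 40, 40]
Total comparisons: 10

The merged array is [1, 6, 8, 15, 16, 19, 21, 35, 39, 40, 40], requiring 10 comparisons. The merge step runs in O(n) time where n is the total number of elements.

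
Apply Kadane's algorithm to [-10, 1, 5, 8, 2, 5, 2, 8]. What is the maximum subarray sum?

Using Kadane's algorithm on [-10, 1, 5, 8, 2, 5, 2, 8]:

Scanning through the array:
Position 1 (value 1): max_ending_here = 1, max_so_far = 1
Position 2 (value 5): max_ending_here = 6, max_so_far = 6
Position 3 (value 8): max_ending_here = 14, max_so_far = 14
Position 4 (value 2): max_ending_here = 16, max_so_far = 16
Position 5 (value 5): max_ending_here = 21, max_so_far = 21
Position 6 (value 2): max_ending_here = 23, max_so_far = 23
Position 7 (value 8): max_ending_here = 31, max_so_far = 31

Maximum subarray: [1, 5, 8, 2, 5, 2, 8]
Maximum sum: 31

The maximum subarray is [1, 5, 8, 2, 5, 2, 8] with sum 31. This subarray runs from index 1 to index 7.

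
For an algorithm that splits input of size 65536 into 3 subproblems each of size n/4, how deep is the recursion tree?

For divide and conquer with division factor 4:

Problem sizes at each level:
Level 0: 65536
Level 1: 16384
Level 2: 4096
Level 3: 1024
Level 4: 256
Level 5: 64
Level 6: 16
Level 7: 4
Level 8: 1

The root is level 0 and the size-1 base case is level 8 (the tree spans levels 0 through 8, i.e. 9 levels counting the root), so the depth is the number of divisions: log_4(65536) = 8

The recursion tree depth is log_4(65536) = 8. At each level, the problem size is divided by 4, so it takes 8 divisions to reduce to a base case of size 1. The algorithm makes 3 recursive calls at each level.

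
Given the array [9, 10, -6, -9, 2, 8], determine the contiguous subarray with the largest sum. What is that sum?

Using Kadane's algorithm on [9, 10, -6, -9, 2, 8]:

Scanning through the array:
Position 1 (value 10): max_ending_here = 19, max_so_far = 19
Position 2 (value -6): max_ending_here = 13, max_so_far = 19
Position 3 (value -9): max_ending_here = 4, max_so_far = 19
Position 4 (value 2): max_ending_here = 6, max_so_far = 19
Position 5 (value 8): max_ending_here = 14, max_so_far = 19

Maximum subarray: [9, 10]
Maximum sum: 19

The maximum subarray is [9, 10] with sum 19. This subarray runs from index 0 to index 1.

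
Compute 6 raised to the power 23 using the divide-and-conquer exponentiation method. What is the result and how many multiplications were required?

Computing 6^23 by squaring (build up from 6^1; each line after the first costs one multiplication):

6^1 = 6
6^2 = (6^1)^2 = 6^2 = 36
6^4 = (6^2)^2 = 36^2 = 1296
6^5 = 6 * 6^4 = 6 * 1296 = 7776
6^10 = (6^5)^2 = 7776^2 = 60466176
6^11 = 6 * 6^10 = 6 * 60466176 = 362797056
6^22 = (6^11)^2 = 362797056^2 = 131621703842267136
6^23 = 6 * 6^22 = 6 * 131621703842267136 = 789730223053602816

Result: 789730223053602816
Multiplications needed: 7 (7 lines after 6^1)

6^23 = 789730223053602816. Using exponentiation by squaring, this requires 7 multiplications. The key idea: if the exponent is even, square the half-power; if odd, multiply by the base once.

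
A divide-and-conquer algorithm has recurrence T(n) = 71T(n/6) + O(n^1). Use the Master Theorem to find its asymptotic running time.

Master Theorem for T(n) = 71T(n/6) + O(n^1):

a = 71, b = 6, c = 1
log_b(a) = log_6(71) = 2.3790

Case 1: c = 1 < log_6(71) = 2.3790
T(n) = O(n^(log_6 71))

For T(n) = 71T(n/6) + O(n^1): log_6(71) = 2.3790. This is Case 1 of the Master Theorem (c < log_b(a), work dominated by leaves), giving O(n^(log_6 71)).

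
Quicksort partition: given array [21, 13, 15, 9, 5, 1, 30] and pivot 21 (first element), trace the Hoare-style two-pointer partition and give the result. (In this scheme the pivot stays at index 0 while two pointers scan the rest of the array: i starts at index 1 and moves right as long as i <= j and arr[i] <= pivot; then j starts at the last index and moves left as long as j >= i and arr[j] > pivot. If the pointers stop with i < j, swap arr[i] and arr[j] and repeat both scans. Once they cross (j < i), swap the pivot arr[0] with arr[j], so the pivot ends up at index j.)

Hoare-style two-pointer partition with pivot = 21:

Initial array: [21, 13, 15, 9, 5, 1, 30]

Pointers start at i = 1, j = 6.
i ends at 6, j ends at 5: the pointers have crossed (j < i), so scanning stops.

Swap pivot arr[0] with arr[5] to place pivot at position 5: [1, 13, 15, 9, 5, 21, 30]
Pivot position: 5

After partitioning with pivot 21, the array becomes [1, 13, 15, 9, 5, 21, 30]. The pivot is placed at index 5. All elements to the left of the pivot are <= 21, and all elements to the right are > 21.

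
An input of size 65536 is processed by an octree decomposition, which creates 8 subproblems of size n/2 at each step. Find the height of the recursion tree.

For divide and conquer with division factor 2:

Problem sizes at each level:
Level 0: 65536
Level 1: 32768
Level 2: 16384
Level 3: 8192
Level 4: 4096
Level 5: 2048
Level 6: 1024
Level 7: 512
Level 8: 256
Level 9: 128
Level 10: 64
Level 11: 32
Level 12: 16
Level 13: 8
Level 14: 4
Level 15: 2
Level 16: 1

The root is level 0 and the size-1 base case is level 16 (the tree spans levels 0 through 16, i.e. 17 levels counting the root), so the depth is the number of divisions: log_2(65536) = 16

The recursion tree depth is log_2(65536) = 16. At each level, the problem size is divided by 2, so it takes 16 divisions to reduce to a base case of size 1. The algorithm makes 8 recursive calls at each level.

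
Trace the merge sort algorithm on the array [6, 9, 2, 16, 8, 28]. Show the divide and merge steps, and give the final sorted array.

Merge sort trace:

Split: [6, 9, 2, 16, 8, 28] -> [6, 9, 2] and [16, 8, 28]
  Split: [6, 9, 2] -> [6] and [9, 2]
    Split: [9, 2] -> [9] and [2]
    Merge: [9] + [2] -> [2, 9]
  Merge: [6] + [2, 9] -> [2, 6, 9]
  Split: [16, 8, 28] -> [16] and [8, 28]
    Split: [8, 28] -> [8] and [28]
    Merge: [8] + [28] -> [8, 28]
  Merge: [16] + [8, 28] -> [8, 16, 28]
Merge: [2, 6, 9] + [8, 16, 28] -> [2, 6, 8, 9, 16, 28]

Final sorted array: [2, 6, 8, 9, 16, 28]

The merge sort proceeds by recursively splitting the array and merging sorted halves.
After all merges, the sorted array is [2, 6, 8, 9, 16, 28].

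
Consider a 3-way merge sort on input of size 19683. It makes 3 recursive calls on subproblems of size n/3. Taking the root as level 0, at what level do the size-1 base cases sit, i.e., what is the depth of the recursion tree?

For divide and conquer with division factor 3:

Problem sizes at each level:
Level 0: 19683
Level 1: 6561
Level 2: 2187
Level 3: 729
Level 4: 243
Level 5: 81
Level 6: 27
Level 7: 9
Level 8: 3
Level 9: 1

The root is level 0 and the size-1 base case is level 9 (the tree spans levels 0 through 9, i.e. 10 levels counting the root), so the depth is the number of divisions: log_3(19683) = 9

The recursion tree depth is log_3(19683) = 9. At each level, the problem size is divided by 3, so it takes 9 divisions to reduce to a base case of size 1. The algorithm makes 3 recursive calls at each level.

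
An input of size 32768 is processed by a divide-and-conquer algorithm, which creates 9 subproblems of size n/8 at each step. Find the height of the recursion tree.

For divide and conquer with division factor 8:

Problem sizes at each level:
Level 0: 32768
Level 1: 4096
Level 2: 512
Level 3: 64
Level 4: 8
Level 5: 1

The root is level 0 and the size-1 base case is level 5 (the tree spans levels 0 through 5, i.e. 6 levels counting the root), so the depth is the number of divisions: log_8(32768) = 5

The recursion tree depth is log_8(32768) = 5. At each level, the problem size is divided by 8, so it takes 5 divisions to reduce to a base case of size 1. The algorithm makes 9 recursive calls at each level.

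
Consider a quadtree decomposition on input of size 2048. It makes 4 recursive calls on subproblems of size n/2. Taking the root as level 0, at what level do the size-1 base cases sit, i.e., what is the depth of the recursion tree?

For divide and conquer with division factor 2:

Problem sizes at each level:
Level 0: 2048
Level 1: 1024
Level 2: 512
Level 3: 256
Level 4: 128
Level 5: 64
Level 6: 32
Level 7: 16
Level 8: 8
Level 9: 4
Level 10: 2
Level 11: 1

The root is level 0 and the size-1 base case is level 11 (the tree spans levels 0 through 11, i.e. 12 levels counting the root), so the depth is the number of divisions: log_2(2048) = 11

The recursion tree depth is log_2(2048) = 11. At each level, the problem size is divided by 2, so it takes 11 divisions to reduce to a base case of size 1. The algorithm makes 4 recursive calls at each level.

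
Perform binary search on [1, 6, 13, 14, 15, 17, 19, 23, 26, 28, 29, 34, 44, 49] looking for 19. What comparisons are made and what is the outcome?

Binary search for 19 in [1, 6, 13, 14, 15, 17, 19, 23, 26, 28, 29, 34, 44, 49]:

lo=0, hi=13, mid=6, arr[mid]=19 -> Found target at index 6!

Binary search finds 19 at index 6 after 1 comparisons. The search repeatedly halves the search space by comparing with the middle element.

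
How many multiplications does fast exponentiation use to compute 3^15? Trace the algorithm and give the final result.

Computing 3^15 by squaring (build up from 3^1; each line after the first costs one multiplication):

3^1 = 3
3^2 = (3^1)^2 = 3^2 = 9
3^3 = 3 * 3^2 = 3 * 9 = 27
3^6 = (3^3)^2 = 27^2 = 729
3^7 = 3 * 3^6 = 3 * 729 = 2187
3^14 = (3^7)^2 = 2187^2 = 4782969
3^15 = 3 * 3^14 = 3 * 4782969 = 14348907

Result: 14348907
Multiplications needed: 6 (6 lines after 3^1)

3^15 = 14348907. Using exponentiation by squaring, this requires 6 multiplications. The key idea: if the exponent is even, square the half-power; if odd, multiply by the base once.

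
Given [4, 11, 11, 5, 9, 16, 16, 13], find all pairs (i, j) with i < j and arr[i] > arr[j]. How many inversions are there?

Finding inversions in [4, 11, 11, 5, 9, 16, 16, 13]:

(1, 3): arr[1]=11 > arr[3]=5
(1, 4): arr[1]=11 > arr[4]=9
(2, 3): arr[2]=11 > arr[3]=5
(2, 4): arr[2]=11 > arr[4]=9
(5, 7): arr[5]=16 > arr[7]=13
(6, 7): arr[6]=16 > arr[7]=13

Total inversions: 6

The array has 6 inversion(s): (1,3), (1,4), (2,3), (2,4), (5,7), (6,7). Each pair (i,j) satisfies i < j and arr[i] > arr[j].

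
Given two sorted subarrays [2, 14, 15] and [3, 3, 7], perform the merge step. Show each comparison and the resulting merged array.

Merging process:

Compare 2 vs 3: take 2 from left. Merged: [2]
Compare 14 vs 3: take 3 from right. Merged: [2, 3]
Compare 14 vs 3: take 3 from right. Merged: [2, 3, 3]
Compare 14 vs 7: take 7 from right. Merged: [2, 3, 3, 7]
Append remaining from left: [14, 15]. Merged: [2, 3, 3, 7, 14, 15]

Final merged array: [2, 3, 3, 7, 14, 15]
Total comparisons: 4

The merged array is [2, 3, 3, 7, 14, 15], requiring 4 comparisons. The merge step runs in O(n) time where n is the total number of elements.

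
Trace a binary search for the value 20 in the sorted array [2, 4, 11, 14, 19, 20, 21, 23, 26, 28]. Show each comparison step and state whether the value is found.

Binary search for 20 in [2, 4, 11, 14, 19, 20, 21, 23, 26, 28]:

lo=0, hi=9, mid=4, arr[mid]=19 -> 19 < 20, search right half
lo=5, hi=9, mid=7, arr[mid]=23 -> 23 > 20, search left half
lo=5, hi=6, mid=5, arr[mid]=20 -> Found target at index 5!

Binary search finds 20 at index 5 after 3 comparisons. The search repeatedly halves the search space by comparing with the middle element.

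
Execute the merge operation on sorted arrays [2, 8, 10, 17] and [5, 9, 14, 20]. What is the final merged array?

Merging process:

Compare 2 vs 5: take 2 from left. Merged: [2]
Compare 8 vs 5: take 5 from right. Merged: [2, 5]
Compare 8 vs 9: take 8 from left. Merged: [2, 5, 8]
Compare 10 vs 9: take 9 from right. Merged: [2, 5, 8, 9]
Compare 10 vs 14: take 10 from left. Merged: [2, 5, 8, 9, 10]
Compare 17 vs 14: take 14 from right. Merged: [2, 5, 8, 9, 10, 14]
Compare 17 vs 20: take 17 from left. Merged: [2, 5, 8, 9, 10, 14, 17]
Append remaining from right: [20]. Merged: [2, 5, 8, 9, 10, 14, 17, 20]

Final merged array: [2, 5, 8, 9, 10, 14, 17, 20]
Total comparisons: 7

The merged array is [2, 5, 8, 9, 10, 14, 17, 20], requiring 7 comparisons. The merge step runs in O(n) time where n is the total number of elements.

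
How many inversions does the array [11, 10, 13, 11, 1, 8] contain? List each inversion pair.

Finding inversions in [11, 10, 13, 11, 1, 8]:

(0, 1): arr[0]=11 > arr[1]=10
(0, 4): arr[0]=11 > arr[4]=1
(0, 5): arr[0]=11 > arr[5]=8
(1, 4): arr[1]=10 > arr[4]=1
(1, 5): arr[1]=10 > arr[5]=8
(2, 3): arr[2]=13 > arr[3]=11
(2, 4): arr[2]=13 > arr[4]=1
(2, 5): arr[2]=13 > arr[5]=8
(3, 4): arr[3]=11 > arr[4]=1
(3, 5): arr[3]=11 > arr[5]=8

Total inversions: 10

The array has 10 inversion(s): (0,1), (0,4), (0,5), (1,4), (1,5), (2,3), (2,4), (2,5), (3,4), (3,5). Each pair (i,j) satisfies i < j and arr[i] > arr[j].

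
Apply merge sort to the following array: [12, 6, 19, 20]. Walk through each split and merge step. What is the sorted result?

Merge sort trace:

Split: [12, 6, 19, 20] -> [12, 6] and [19, 20]
  Split: [12, 6] -> [12] and [6]
  Merge: [12] + [6] -> [6, 12]
  Split: [19, 20] -> [19] and [20]
  Merge: [19] + [20] -> [19, 20]
Merge: [6, 12] + [19, 20] -> [6, 12, 19, 20]

Final sorted array: [6, 12, 19, 20]

The merge sort proceeds by recursively splitting the array and merging sorted halves.
After all merges, the sorted array is [6, 12, 19, 20].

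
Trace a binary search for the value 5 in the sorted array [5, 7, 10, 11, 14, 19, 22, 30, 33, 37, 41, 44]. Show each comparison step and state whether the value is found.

Binary search for 5 in [5, 7, 10, 11, 14, 19, 22, 30, 33, 37, 41, 44]:

lo=0, hi=11, mid=5, arr[mid]=19 -> 19 > 5, search left half
lo=0, hi=4, mid=2, arr[mid]=10 -> 10 > 5, search left half
lo=0, hi=1, mid=0, arr[mid]=5 -> Found target at index 0!

Binary search finds 5 at index 0 after 3 comparisons. The search repeatedly halves the search space by comparing with the middle element.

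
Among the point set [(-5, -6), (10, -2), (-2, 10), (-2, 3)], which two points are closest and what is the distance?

Computing all pairwise distances among 4 points:

d((-5, -6), (10, -2)) = 15.5242
d((-5, -6), (-2, 10)) = 16.2788
d((-5, -6), (-2, 3)) = 9.4868
d((10, -2), (-2, 10)) = 16.9706
d((10, -2), (-2, 3)) = 13.0
d((-2, 10), (-2, 3)) = 7.0 <-- minimum

Closest pair: (-2, 10) and (-2, 3) with distance 7.0

The closest pair is (-2, 10) and (-2, 3) with Euclidean distance 7.0. For 4 points, brute-force pairwise comparison is shown above. For large n, the divide-and-conquer algorithm (sort by x, recurse on halves, check the dividing strip) achieves O(n log n).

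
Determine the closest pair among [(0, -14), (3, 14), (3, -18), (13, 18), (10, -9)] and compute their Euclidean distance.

Computing all pairwise distances among 5 points:

d((0, -14), (3, 14)) = 28.1603
d((0, -14), (3, -18)) = 5.0 <-- minimum
d((0, -14), (13, 18)) = 34.5398
d((0, -14), (10, -9)) = 11.1803
d((3, 14), (3, -18)) = 32.0
d((3, 14), (13, 18)) = 10.7703
d((3, 14), (10, -9)) = 24.0416
d((3, -18), (13, 18)) = 37.3631
d((3, -18), (10, -9)) = 11.4018
d((13, 18), (10, -9)) = 27.1662

Closest pair: (0, -14) and (3, -18) with distance 5.0

The closest pair is (0, -14) and (3, -18) with Euclidean distance 5.0. For 5 points, brute-force pairwise comparison is shown above. For large n, the divide-and-conquer algorithm (sort by x, recurse on halves, check the dividing strip) achieves O(n log n).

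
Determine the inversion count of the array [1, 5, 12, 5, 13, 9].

Finding inversions in [1, 5, 12, 5, 13, 9]:

(2, 3): arr[2]=12 > arr[3]=5
(2, 5): arr[2]=12 > arr[5]=9
(4, 5): arr[4]=13 > arr[5]=9

Total inversions: 3

The array has 3 inversion(s): (2,3), (2,5), (4,5). Each pair (i,j) satisfies i < j and arr[i] > arr[j].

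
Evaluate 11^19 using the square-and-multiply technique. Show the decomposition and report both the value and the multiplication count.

Computing 11^19 by squaring (build up from 11^1; each line after the first costs one multiplication):

11^1 = 11
11^2 = (11^1)^2 = 11^2 = 121
11^4 = (11^2)^2 = 121^2 = 14641
11^8 = (11^4)^2 = 14641^2 = 214358881
11^9 = 11 * 11^8 = 11 * 214358881 = 2357947691
11^18 = (11^9)^2 = 2357947691^2 = 5559917313492231481
11^19 = 11 * 11^18 = 11 * 5559917313492231481 = 61159090448414546291

Result: 61159090448414546291
Multiplications needed: 6 (6 lines after 11^1)

11^19 = 61159090448414546291. Using exponentiation by squaring, this requires 6 multiplications. The key idea: if the exponent is even, square the half-power; if odd, multiply by the base once.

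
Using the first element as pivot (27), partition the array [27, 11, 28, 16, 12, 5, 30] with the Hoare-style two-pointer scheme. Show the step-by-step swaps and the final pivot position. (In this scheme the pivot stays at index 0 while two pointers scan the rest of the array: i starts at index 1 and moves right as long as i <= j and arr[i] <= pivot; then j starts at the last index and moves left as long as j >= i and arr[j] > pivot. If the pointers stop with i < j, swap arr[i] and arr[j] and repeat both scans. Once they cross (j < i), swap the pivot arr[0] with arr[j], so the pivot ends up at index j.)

Hoare-style two-pointer partition with pivot = 27:

Initial array: [27, 11, 28, 16, 12, 5, 30]

Pointers start at i = 1, j = 6.
i stops at index 2 (arr[2]=28 > 27), j stops at index 5 (arr[5]=5 <= 27): swap arr[2] and arr[5], array becomes [27, 11, 5, 16, 12, 28, 30]
i ends at 5, j ends at 4: the pointers have crossed (j < i), so scanning stops.

Swap pivot arr[0] with arr[4] to place pivot at position 4: [12, 11, 5, 16, 27, 28, 30]
Pivot position: 4

After partitioning with pivot 27, the array becomes [12, 11, 5, 16, 27, 28, 30]. The pivot is placed at index 4. All elements to the left of the pivot are <= 27, and all elements to the right are > 27.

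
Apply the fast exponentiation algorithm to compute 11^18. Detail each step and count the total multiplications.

Computing 11^18 by squaring (build up from 11^1; each line after the first costs one multiplication):

11^1 = 11
11^2 = (11^1)^2 = 11^2 = 121
11^4 = (11^2)^2 = 121^2 = 14641
11^8 = (11^4)^2 = 14641^2 = 214358881
11^9 = 11 * 11^8 = 11 * 214358881 = 2357947691
11^18 = (11^9)^2 = 2357947691^2 = 5559917313492231481

Result: 5559917313492231481
Multiplications needed: 5 (5 lines after 11^1)

11^18 = 5559917313492231481. Using exponentiation by squaring, this requires 5 multiplications. The key idea: if the exponent is even, square the half-power; if odd, multiply by the base once.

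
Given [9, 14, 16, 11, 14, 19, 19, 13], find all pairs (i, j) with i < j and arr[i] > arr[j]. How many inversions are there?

Finding inversions in [9, 14, 16, 11, 14, 19, 19, 13]:

(1, 3): arr[1]=14 > arr[3]=11
(1, 7): arr[1]=14 > arr[7]=13
(2, 3): arr[2]=16 > arr[3]=11
(2, 4): arr[2]=16 > arr[4]=14
(2, 7): arr[2]=16 > arr[7]=13
(4, 7): arr[4]=14 > arr[7]=13
(5, 7): arr[5]=19 > arr[7]=13
(6, 7): arr[6]=19 > arr[7]=13

Total inversions: 8

The array has 8 inversion(s): (1,3), (1,7), (2,3), (2,4), (2,7), (4,7), (5,7), (6,7). Each pair (i,j) satisfies i < j and arr[i] > arr[j].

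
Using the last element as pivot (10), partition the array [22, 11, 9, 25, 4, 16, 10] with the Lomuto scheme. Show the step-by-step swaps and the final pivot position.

Lomuto partition with pivot = 10:

Initial array: [22, 11, 9, 25, 4, 16, 10]

arr[0]=22 > 10: no swap
arr[1]=11 > 10: no swap
arr[2]=9 <= 10: swap with position 0, array becomes [9, 11, 22, 25, 4, 16, 10]
arr[3]=25 > 10: no swap
arr[4]=4 <= 10: swap with position 1, array becomes [9, 4, 22, 25, 11, 16, 10]
arr[5]=16 > 10: no swap

Place pivot at position 2: [9, 4, 10, 25, 11, 16, 22]
Pivot position: 2

After partitioning with pivot 10, the array becomes [9, 4, 10, 25, 11, 16, 22]. The pivot is placed at index 2. All elements to the left of the pivot are <= 10, and all elements to the right are > 10.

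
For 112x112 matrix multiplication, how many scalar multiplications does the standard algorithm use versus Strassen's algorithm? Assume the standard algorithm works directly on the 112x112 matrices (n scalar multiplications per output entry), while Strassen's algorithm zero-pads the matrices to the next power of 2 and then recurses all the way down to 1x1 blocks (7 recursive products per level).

Matrix multiplication for 112x112 matrices:

Strassen's algorithm requires power-of-2 dimensions. Pad 112x112 to 128x128 (next power of 2).

Standard algorithm: 112^3 = 1404928 multiplications
Strassen's algorithm: 7^(log2(128)) = 7^7 = 823543 multiplications
Savings: 1404928 - 823543 = 581385 multiplications

Standard: 1404928 multiplications (112^3). Strassen: 823543 multiplications (7^7, after padding to 128x128). Strassen reduces 8 recursive multiplications to 7 at each level.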